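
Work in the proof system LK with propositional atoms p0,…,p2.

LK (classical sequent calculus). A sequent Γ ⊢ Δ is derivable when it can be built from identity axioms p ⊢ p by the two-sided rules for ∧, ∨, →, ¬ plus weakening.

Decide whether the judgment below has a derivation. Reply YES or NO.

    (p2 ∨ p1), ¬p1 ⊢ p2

Derivation (root first):
[¬L] (p2 ∨ p1), ¬p1 ⊢ p2
  [∨L] (p2 ∨ p1) ⊢ p1, p2
    [Ax] p2 ⊢ p2
    [Ax] p1 ⊢ p1

Result: YES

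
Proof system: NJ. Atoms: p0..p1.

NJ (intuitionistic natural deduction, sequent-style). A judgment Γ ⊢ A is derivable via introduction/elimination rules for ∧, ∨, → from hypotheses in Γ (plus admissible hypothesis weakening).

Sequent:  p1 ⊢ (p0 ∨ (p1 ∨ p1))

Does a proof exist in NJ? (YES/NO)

Derivation (root first):
[∨I₂] p1 ⊢ (p0 ∨ (p1 ∨ p1))
  [∨I₁] p1 ⊢ (p1 ∨ p1)
    [Ax] p1 ⊢ p1

Result: YES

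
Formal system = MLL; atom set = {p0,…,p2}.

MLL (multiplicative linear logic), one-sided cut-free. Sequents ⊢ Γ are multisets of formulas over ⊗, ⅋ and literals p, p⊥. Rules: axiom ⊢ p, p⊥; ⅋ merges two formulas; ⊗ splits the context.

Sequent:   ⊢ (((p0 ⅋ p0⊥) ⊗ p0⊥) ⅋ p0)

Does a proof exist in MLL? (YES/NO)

Derivation trace:
[⅋]  ⊢ (((p0 ⅋ p0⊥) ⊗ p0⊥) ⅋ p0)
  [⊗]  ⊢ p0, ((p0 ⅋ p0⊥) ⊗ p0⊥)
    [⅋]  ⊢ (p0 ⅋ p0⊥)
      [Ax]  ⊢ p0, p0⊥
    [Ax]  ⊢ p0, p0⊥

Result: YES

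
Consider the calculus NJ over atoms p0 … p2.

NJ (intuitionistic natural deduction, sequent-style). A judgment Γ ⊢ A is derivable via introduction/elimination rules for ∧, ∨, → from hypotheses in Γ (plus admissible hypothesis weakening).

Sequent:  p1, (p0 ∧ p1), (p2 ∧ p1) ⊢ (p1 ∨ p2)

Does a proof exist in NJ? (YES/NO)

Derivation trace:
[Wk] p1, (p0 ∧ p1), (p2 ∧ p1) ⊢ (p1 ∨ p2)
  [Wk] p1, (p0 ∧ p1) ⊢ (p1 ∨ p2)
    [∨I₁] p1 ⊢ (p1 ∨ p2)
      [Ax] p1 ⊢ p1

Result: YES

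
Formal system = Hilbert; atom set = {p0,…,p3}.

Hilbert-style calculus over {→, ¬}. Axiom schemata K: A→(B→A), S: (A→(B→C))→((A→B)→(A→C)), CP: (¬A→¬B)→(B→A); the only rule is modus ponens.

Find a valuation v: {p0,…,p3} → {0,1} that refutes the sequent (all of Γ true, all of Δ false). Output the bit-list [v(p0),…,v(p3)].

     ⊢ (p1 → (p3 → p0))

Search for a countermodel by truth-table:
  v=0000: Γ:[] Δ:[(p1 → (p3 → p0))=T] refutes=False
  v=0001: Γ:[] Δ:[(p1 → (p3 → p0))=T] refutes=False
  v=0010: Γ:[] Δ:[(p1 → (p3 → p0))=T] refutes=False
  v=0011: Γ:[] Δ:[(p1 → (p3 → p0))=T] refutes=False
  v=0100: Γ:[] Δ:[(p1 → (p3 → p0))=T] refutes=False
  v=0101: Γ:[] Δ:[(p1 → (p3 → p0))=F] refutes=True  ← countermodel

Result: [0, 1, 0, 1]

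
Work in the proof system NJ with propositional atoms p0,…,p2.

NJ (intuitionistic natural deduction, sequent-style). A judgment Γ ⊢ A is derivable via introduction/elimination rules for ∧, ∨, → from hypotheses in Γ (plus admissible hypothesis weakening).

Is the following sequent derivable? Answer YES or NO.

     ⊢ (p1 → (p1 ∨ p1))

Derivation (root first):
[→I]  ⊢ (p1 → (p1 ∨ p1))
  [∨I₁] p1 ⊢ (p1 ∨ p1)
    [Ax] p1 ⊢ p1

Result: YES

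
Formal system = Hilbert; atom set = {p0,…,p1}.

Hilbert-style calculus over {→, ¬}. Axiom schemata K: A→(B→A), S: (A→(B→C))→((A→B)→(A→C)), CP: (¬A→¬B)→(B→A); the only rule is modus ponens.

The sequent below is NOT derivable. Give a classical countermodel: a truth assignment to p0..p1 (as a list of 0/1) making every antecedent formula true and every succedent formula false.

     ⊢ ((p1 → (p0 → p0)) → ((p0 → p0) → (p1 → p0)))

Truth-table refutation:
  v=00: Γ:[] Δ:[((p1 → (p0 → p0)) → ((p0 → p0) → (p1 → p0)))=T] refutes=False
  v=01: Γ:[] Δ:[((p1 → (p0 → p0)) → ((p0 → p0) → (p1 → p0)))=F] refutes=True  ← countermodel

Result: [0, 1]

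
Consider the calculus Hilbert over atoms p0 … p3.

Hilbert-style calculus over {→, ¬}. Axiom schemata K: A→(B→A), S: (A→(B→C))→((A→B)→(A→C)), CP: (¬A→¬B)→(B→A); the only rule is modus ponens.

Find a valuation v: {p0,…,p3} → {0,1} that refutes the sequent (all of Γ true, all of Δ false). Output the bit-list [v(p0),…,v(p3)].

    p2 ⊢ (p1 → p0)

Truth-table refutation:
  v=0000: Γ:[p2=F] Δ:[(p1 → p0)=T] refutes=False
  v=0001: Γ:[p2=F] Δ:[(p1 → p0)=T] refutes=False
  v=0010: Γ:[p2=T] Δ:[(p1 → p0)=T] refutes=False
  v=0011: Γ:[p2=T] Δ:[(p1 → p0)=T] refutes=False
  v=0100: Γ:[p2=F] Δ:[(p1 → p0)=F] refutes=False
  v=0101: Γ:[p2=F] Δ:[(p1 → p0)=F] refutes=False
  v=0110: Γ:[p2=T] Δ:[(p1 → p0)=F] refutes=True  ← countermodel

Result: [0, 1, 1, 0]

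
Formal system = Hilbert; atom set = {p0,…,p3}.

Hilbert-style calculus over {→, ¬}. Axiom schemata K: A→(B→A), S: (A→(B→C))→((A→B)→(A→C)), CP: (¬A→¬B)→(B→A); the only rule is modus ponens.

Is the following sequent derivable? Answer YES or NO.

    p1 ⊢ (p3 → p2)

Enumerate valuations to refute Γ ⊢ Δ:
  v=0000: Γ:[p1=F] Δ:[(p3 → p2)=T] refutes=False
  v=0001: Γ:[p1=F] Δ:[(p3 → p2)=F] refutes=False
  v=0010: Γ:[p1=F] Δ:[(p3 → p2)=T] refutes=False
  v=0011: Γ:[p1=F] Δ:[(p3 → p2)=T] refutes=False
  v=0100: Γ:[p1=T] Δ:[(p3 → p2)=T] refutes=False
  v=0101: Γ:[p1=T] Δ:[(p3 → p2)=F] refutes=True  ← countermodel

Result: NO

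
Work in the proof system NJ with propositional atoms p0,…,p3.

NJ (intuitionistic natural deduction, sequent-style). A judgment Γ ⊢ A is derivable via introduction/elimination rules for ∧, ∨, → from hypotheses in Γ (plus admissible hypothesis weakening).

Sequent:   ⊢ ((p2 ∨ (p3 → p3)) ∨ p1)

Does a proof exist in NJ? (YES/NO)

Proof tree:
[∨I₁]  ⊢ ((p2 ∨ (p3 → p3)) ∨ p1)
  [∨I₂]  ⊢ (p2 ∨ (p3 → p3))
    [→I]  ⊢ (p3 → p3)
      [Ax] p3 ⊢ p3

Result: YES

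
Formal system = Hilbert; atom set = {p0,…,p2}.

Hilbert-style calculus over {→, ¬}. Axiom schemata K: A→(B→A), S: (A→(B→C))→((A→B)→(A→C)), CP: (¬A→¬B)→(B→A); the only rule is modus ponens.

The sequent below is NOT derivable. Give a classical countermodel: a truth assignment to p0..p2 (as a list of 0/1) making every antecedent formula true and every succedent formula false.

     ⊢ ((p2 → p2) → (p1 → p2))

Search for a countermodel by truth-table:
  v=000: Γ:[] Δ:[((p2 → p2) → (p1 → p2))=T] refutes=False
  v=001: Γ:[] Δ:[((p2 → p2) → (p1 → p2))=T] refutes=False
  v=010: Γ:[] Δ:[((p2 → p2) → (p1 → p2))=F] refutes=True  ← countermodel

Result: [0, 1, 0]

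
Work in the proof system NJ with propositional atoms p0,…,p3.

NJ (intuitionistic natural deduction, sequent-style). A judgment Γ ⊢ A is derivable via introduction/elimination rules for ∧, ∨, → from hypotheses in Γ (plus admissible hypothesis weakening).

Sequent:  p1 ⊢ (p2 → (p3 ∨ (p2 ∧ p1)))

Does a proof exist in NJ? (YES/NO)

Derivation trace:
[→I] p1 ⊢ (p2 → (p3 ∨ (p2 ∧ p1)))
  [∨I₂] p1, p2 ⊢ (p3 ∨ (p2 ∧ p1))
    [∧I] p1, p2 ⊢ (p2 ∧ p1)
      [Ax] p2 ⊢ p2
      [Ax] p1 ⊢ p1

Result: YES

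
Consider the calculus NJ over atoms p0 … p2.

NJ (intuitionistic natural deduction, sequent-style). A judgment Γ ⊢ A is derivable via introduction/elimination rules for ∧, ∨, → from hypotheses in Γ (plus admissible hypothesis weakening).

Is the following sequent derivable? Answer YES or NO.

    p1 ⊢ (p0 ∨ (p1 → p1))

Derivation (root first):
[Wk] p1 ⊢ (p0 ∨ (p1 → p1))
  [∨I₂]  ⊢ (p0 ∨ (p1 → p1))
    [→I]  ⊢ (p1 → p1)
      [Ax] p1 ⊢ p1

Result: YES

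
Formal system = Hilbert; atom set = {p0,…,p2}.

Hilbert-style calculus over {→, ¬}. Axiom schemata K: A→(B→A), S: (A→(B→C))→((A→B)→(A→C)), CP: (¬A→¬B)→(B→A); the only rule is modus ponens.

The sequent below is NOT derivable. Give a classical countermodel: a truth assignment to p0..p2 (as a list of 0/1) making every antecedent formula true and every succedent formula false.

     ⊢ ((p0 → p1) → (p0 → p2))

Enumerate valuations to refute Γ ⊢ Δ:
  v=000: Γ:[] Δ:[((p0 → p1) → (p0 → p2))=T] refutes=False
  v=001: Γ:[] Δ:[((p0 → p1) → (p0 → p2))=T] refutes=False
  v=010: Γ:[] Δ:[((p0 → p1) → (p0 → p2))=T] refutes=False
  v=011: Γ:[] Δ:[((p0 → p1) → (p0 → p2))=T] refutes=False
  v=100: Γ:[] Δ:[((p0 → p1) → (p0 → p2))=T] refutes=False
  v=101: Γ:[] Δ:[((p0 → p1) → (p0 → p2))=T] refutes=False
  v=110: Γ:[] Δ:[((p0 → p1) → (p0 → p2))=F] refutes=True  ← countermodel

Result: [1, 1, 0]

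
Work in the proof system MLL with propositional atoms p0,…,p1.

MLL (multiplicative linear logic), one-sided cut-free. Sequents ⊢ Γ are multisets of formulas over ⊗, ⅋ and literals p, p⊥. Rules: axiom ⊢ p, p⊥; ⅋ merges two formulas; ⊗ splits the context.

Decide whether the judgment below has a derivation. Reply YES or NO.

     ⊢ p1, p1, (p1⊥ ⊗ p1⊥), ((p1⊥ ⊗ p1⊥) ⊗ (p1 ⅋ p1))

Derivation trace:
[⊗]  ⊢ p1, p1, (p1⊥ ⊗ p1⊥), ((p1⊥ ⊗ p1⊥) ⊗ (p1 ⅋ p1))
  [⊗]  ⊢ p1, p1, (p1⊥ ⊗ p1⊥)
    [Ax]  ⊢ p1, p1⊥
    [Ax]  ⊢ p1, p1⊥
  [⅋]  ⊢ (p1⊥ ⊗ p1⊥), (p1 ⅋ p1)
    [⊗]  ⊢ p1, p1, (p1⊥ ⊗ p1⊥)
      [Ax]  ⊢ p1, p1⊥
      [Ax]  ⊢ p1, p1⊥

Result: YES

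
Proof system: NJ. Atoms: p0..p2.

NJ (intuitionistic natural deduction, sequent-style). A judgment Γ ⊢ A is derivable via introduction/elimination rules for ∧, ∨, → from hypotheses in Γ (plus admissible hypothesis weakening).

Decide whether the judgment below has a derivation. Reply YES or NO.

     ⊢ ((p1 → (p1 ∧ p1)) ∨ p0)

Derivation (root first):
[∨I₁]  ⊢ ((p1 → (p1 ∧ p1)) ∨ p0)
  [→I]  ⊢ (p1 → (p1 ∧ p1))
    [∧I] p1 ⊢ (p1 ∧ p1)
      [Ax] p1 ⊢ p1
      [Ax] p1 ⊢ p1

Result: YES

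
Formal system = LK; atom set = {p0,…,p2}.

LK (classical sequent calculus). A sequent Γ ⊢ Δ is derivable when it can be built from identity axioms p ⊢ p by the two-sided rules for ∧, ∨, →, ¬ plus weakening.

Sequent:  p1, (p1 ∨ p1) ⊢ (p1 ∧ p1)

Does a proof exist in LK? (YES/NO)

Derivation trace:
[∧R] p1, (p1 ∨ p1) ⊢ (p1 ∧ p1)
  [Ax] p1 ⊢ p1
  [∨L] (p1 ∨ p1) ⊢ p1
    [Ax] p1 ⊢ p1
    [Ax] p1 ⊢ p1

Result: YES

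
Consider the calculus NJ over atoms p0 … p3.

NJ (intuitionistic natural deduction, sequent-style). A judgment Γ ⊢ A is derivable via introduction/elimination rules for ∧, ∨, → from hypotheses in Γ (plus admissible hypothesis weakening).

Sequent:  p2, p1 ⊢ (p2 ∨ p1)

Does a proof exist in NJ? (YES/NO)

Proof tree:
[Wk] p2, p1 ⊢ (p2 ∨ p1)
  [∨I₁] p2 ⊢ (p2 ∨ p1)
    [Ax] p2 ⊢ p2

Result: YES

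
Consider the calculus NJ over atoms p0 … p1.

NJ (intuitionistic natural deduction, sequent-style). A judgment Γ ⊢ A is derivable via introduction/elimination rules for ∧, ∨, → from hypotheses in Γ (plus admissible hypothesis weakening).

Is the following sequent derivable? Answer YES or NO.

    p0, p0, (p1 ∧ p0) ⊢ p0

Proof tree:
[Wk] p0, p0, (p1 ∧ p0) ⊢ p0
  [Wk] p0, p0 ⊢ p0
    [Ax] p0 ⊢ p0

Result: YES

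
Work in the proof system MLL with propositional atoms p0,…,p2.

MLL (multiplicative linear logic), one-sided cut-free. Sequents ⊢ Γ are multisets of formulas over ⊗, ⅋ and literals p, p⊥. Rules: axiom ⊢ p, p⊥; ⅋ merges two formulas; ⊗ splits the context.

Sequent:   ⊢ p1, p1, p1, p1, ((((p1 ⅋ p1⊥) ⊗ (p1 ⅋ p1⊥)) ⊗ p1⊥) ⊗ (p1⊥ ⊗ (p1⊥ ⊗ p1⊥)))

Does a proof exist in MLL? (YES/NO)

Proof tree:
[⊗]  ⊢ p1, p1, p1, p1, ((((p1 ⅋ p1⊥) ⊗ (p1 ⅋ p1⊥)) ⊗ p1⊥) ⊗ (p1⊥ ⊗ (p1⊥ ⊗ p1⊥)))
  [⊗]  ⊢ p1, (((p1 ⅋ p1⊥) ⊗ (p1 ⅋ p1⊥)) ⊗ p1⊥)
    [⊗]  ⊢ ((p1 ⅋ p1⊥) ⊗ (p1 ⅋ p1⊥))
      [⅋]  ⊢ (p1 ⅋ p1⊥)
        [Ax]  ⊢ p1, p1⊥
      [⅋]  ⊢ (p1 ⅋ p1⊥)
        [Ax]  ⊢ p1, p1⊥
    [Ax]  ⊢ p1, p1⊥
  [⊗]  ⊢ p1, p1, p1, (p1⊥ ⊗ (p1⊥ ⊗ p1⊥))
    [Ax]  ⊢ p1, p1⊥
    [⊗]  ⊢ p1, p1, (p1⊥ ⊗ p1⊥)
      [Ax]  ⊢ p1, p1⊥
      [Ax]  ⊢ p1, p1⊥

Result: YES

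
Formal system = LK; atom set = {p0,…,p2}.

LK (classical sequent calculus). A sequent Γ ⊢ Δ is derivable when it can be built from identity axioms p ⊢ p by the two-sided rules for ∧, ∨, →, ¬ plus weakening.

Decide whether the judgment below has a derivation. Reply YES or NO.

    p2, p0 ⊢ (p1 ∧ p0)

Truth-table refutation:
  v=000: Γ:[p2=F, p0=F] Δ:[(p1 ∧ p0)=F] refutes=False
  v=001: Γ:[p2=T, p0=F] Δ:[(p1 ∧ p0)=F] refutes=False
  v=010: Γ:[p2=F, p0=F] Δ:[(p1 ∧ p0)=F] refutes=False
  v=011: Γ:[p2=T, p0=F] Δ:[(p1 ∧ p0)=F] refutes=False
  v=100: Γ:[p2=F, p0=T] Δ:[(p1 ∧ p0)=F] refutes=False
  v=101: Γ:[p2=T, p0=T] Δ:[(p1 ∧ p0)=F] refutes=True  ← countermodel

Result: NO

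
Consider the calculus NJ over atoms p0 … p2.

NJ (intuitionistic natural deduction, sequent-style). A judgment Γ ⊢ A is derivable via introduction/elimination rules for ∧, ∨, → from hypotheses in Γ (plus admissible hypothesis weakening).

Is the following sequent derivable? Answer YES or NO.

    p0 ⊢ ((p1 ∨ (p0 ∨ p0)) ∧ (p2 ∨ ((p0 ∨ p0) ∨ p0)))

Derivation (root first):
[∧I] p0 ⊢ ((p1 ∨ (p0 ∨ p0)) ∧ (p2 ∨ ((p0 ∨ p0) ∨ p0)))
  [∨I₂] p0 ⊢ (p1 ∨ (p0 ∨ p0))
    [∨I₁] p0 ⊢ (p0 ∨ p0)
      [Ax] p0 ⊢ p0
  [∨I₂] p0 ⊢ (p2 ∨ ((p0 ∨ p0) ∨ p0))
    [∨I₁] p0 ⊢ ((p0 ∨ p0) ∨ p0)
      [∨I₁] p0 ⊢ (p0 ∨ p0)
        [Ax] p0 ⊢ p0

Result: YES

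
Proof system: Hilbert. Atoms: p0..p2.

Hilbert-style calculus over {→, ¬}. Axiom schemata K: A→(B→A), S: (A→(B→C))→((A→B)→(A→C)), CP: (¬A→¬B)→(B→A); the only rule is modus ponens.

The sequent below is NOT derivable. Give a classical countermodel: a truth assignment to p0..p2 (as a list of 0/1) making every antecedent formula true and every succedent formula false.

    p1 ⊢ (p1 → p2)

Enumerate valuations to refute Γ ⊢ Δ:
  v=000: Γ:[p1=F] Δ:[(p1 → p2)=T] refutes=False
  v=001: Γ:[p1=F] Δ:[(p1 → p2)=T] refutes=False
  v=010: Γ:[p1=T] Δ:[(p1 → p2)=F] refutes=True  ← countermodel

Result: [0, 1, 0]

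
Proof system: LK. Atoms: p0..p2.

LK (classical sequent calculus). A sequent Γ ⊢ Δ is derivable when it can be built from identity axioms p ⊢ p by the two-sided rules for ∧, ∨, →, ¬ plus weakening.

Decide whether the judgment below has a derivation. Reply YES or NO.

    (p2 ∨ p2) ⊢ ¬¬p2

Derivation (root first):
[¬R] (p2 ∨ p2) ⊢ ¬¬p2
  [¬L] (p2 ∨ p2), ¬p2 ⊢ 
    [∨L] (p2 ∨ p2) ⊢ p2
      [Ax] p2 ⊢ p2
      [Ax] p2 ⊢ p2

Result: YES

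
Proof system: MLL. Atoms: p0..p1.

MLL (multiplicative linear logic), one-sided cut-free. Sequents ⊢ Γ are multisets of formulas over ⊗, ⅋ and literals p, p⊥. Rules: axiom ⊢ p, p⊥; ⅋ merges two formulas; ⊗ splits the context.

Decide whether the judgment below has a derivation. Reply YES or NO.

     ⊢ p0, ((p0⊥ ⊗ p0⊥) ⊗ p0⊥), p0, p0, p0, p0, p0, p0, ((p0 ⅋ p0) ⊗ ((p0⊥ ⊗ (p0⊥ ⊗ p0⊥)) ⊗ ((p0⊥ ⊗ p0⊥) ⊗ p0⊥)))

Derivation trace:
[⊗]  ⊢ p0, ((p0⊥ ⊗ p0⊥) ⊗ p0⊥), p0, p0, p0, p0, p0, p0, ((p0 ⅋ p0) ⊗ ((p0⊥ ⊗ (p0⊥ ⊗ p0⊥)) ⊗ ((p0⊥ ⊗ p0⊥) ⊗ p0⊥)))
  [⅋]  ⊢ p0, ((p0⊥ ⊗ p0⊥) ⊗ p0⊥), (p0 ⅋ p0)
    [⊗]  ⊢ p0, p0, p0, ((p0⊥ ⊗ p0⊥) ⊗ p0⊥)
      [⊗]  ⊢ p0, p0, (p0⊥ ⊗ p0⊥)
        [Ax]  ⊢ p0, p0⊥
        [Ax]  ⊢ p0, p0⊥
      [Ax]  ⊢ p0, p0⊥
  [⊗]  ⊢ p0, p0, p0, p0, p0, p0, ((p0⊥ ⊗ (p0⊥ ⊗ p0⊥)) ⊗ ((p0⊥ ⊗ p0⊥) ⊗ p0⊥))
    [⊗]  ⊢ p0, p0, p0, (p0⊥ ⊗ (p0⊥ ⊗ p0⊥))
      [Ax]  ⊢ p0, p0⊥
      [⊗]  ⊢ p0, p0, (p0⊥ ⊗ p0⊥)
        [Ax]  ⊢ p0, p0⊥
        [Ax]  ⊢ p0, p0⊥
    [⊗]  ⊢ p0, p0, p0, ((p0⊥ ⊗ p0⊥) ⊗ p0⊥)
      [⊗]  ⊢ p0, p0, (p0⊥ ⊗ p0⊥)
        [Ax]  ⊢ p0, p0⊥
        [Ax]  ⊢ p0, p0⊥
      [Ax]  ⊢ p0, p0⊥

Result: YES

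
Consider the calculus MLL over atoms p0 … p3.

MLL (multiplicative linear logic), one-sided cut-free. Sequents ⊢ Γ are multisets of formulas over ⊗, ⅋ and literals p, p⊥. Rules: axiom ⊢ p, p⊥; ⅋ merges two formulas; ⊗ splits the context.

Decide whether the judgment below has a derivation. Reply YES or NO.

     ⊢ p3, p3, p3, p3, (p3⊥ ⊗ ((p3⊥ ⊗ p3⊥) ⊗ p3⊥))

Derivation (root first):
[⊗]  ⊢ p3, p3, p3, p3, (p3⊥ ⊗ ((p3⊥ ⊗ p3⊥) ⊗ p3⊥))
  [Ax]  ⊢ p3, p3⊥
  [⊗]  ⊢ p3, p3, p3, ((p3⊥ ⊗ p3⊥) ⊗ p3⊥)
    [⊗]  ⊢ p3, p3, (p3⊥ ⊗ p3⊥)
      [Ax]  ⊢ p3, p3⊥
      [Ax]  ⊢ p3, p3⊥
    [Ax]  ⊢ p3, p3⊥

Result: YES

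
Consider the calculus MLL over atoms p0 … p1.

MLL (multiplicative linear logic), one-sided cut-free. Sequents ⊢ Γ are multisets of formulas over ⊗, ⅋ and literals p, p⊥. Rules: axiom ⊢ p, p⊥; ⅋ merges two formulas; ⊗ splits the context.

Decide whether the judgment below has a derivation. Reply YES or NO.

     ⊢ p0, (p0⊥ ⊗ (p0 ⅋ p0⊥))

Derivation trace:
[⊗]  ⊢ p0, (p0⊥ ⊗ (p0 ⅋ p0⊥))
  [Ax]  ⊢ p0, p0⊥
  [⅋]  ⊢ (p0 ⅋ p0⊥)
    [Ax]  ⊢ p0, p0⊥

Result: YES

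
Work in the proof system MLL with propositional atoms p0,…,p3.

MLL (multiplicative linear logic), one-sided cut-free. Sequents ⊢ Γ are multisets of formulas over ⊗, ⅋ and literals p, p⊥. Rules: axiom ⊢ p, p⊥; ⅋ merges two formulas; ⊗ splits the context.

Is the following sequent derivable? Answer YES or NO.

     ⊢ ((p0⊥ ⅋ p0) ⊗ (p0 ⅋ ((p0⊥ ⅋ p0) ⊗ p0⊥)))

Derivation trace:
[⊗]  ⊢ ((p0⊥ ⅋ p0) ⊗ (p0 ⅋ ((p0⊥ ⅋ p0) ⊗ p0⊥)))
  [⅋]  ⊢ (p0⊥ ⅋ p0)
    [Ax]  ⊢ p0, p0⊥
  [⅋]  ⊢ (p0 ⅋ ((p0⊥ ⅋ p0) ⊗ p0⊥))
    [⊗]  ⊢ p0, ((p0⊥ ⅋ p0) ⊗ p0⊥)
      [⅋]  ⊢ (p0⊥ ⅋ p0)
        [Ax]  ⊢ p0, p0⊥
      [Ax]  ⊢ p0, p0⊥

Result: YES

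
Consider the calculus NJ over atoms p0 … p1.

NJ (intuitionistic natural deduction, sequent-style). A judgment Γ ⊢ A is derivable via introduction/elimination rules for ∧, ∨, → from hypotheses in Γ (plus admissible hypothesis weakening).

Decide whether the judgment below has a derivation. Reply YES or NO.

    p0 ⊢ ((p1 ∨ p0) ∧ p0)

Derivation trace:
[∧I] p0 ⊢ ((p1 ∨ p0) ∧ p0)
  [∨I₂] p0 ⊢ (p1 ∨ p0)
    [Ax] p0 ⊢ p0
  [Ax] p0 ⊢ p0

Result: YES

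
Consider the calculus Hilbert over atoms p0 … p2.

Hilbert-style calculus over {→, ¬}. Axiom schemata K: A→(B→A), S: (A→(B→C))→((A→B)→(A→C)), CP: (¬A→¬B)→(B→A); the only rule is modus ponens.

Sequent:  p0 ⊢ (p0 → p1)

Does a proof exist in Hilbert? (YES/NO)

Search for a countermodel by truth-table:
  v=000: Γ:[p0=F] Δ:[(p0 → p1)=T] refutes=False
  v=001: Γ:[p0=F] Δ:[(p0 → p1)=T] refutes=False
  v=010: Γ:[p0=F] Δ:[(p0 → p1)=T] refutes=False
  v=011: Γ:[p0=F] Δ:[(p0 → p1)=T] refutes=False
  v=100: Γ:[p0=T] Δ:[(p0 → p1)=F] refutes=True  ← countermodel

Result: NO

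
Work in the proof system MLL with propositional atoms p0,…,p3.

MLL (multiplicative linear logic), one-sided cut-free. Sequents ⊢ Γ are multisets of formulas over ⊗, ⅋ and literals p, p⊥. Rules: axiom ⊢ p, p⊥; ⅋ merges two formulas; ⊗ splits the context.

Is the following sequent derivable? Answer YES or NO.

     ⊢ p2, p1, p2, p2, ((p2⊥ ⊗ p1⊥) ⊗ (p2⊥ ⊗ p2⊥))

Derivation trace:
[⊗]  ⊢ p2, p1, p2, p2, ((p2⊥ ⊗ p1⊥) ⊗ (p2⊥ ⊗ p2⊥))
  [⊗]  ⊢ p2, p1, (p2⊥ ⊗ p1⊥)
    [Ax]  ⊢ p2, p2⊥
    [Ax]  ⊢ p1, p1⊥
  [⊗]  ⊢ p2, p2, (p2⊥ ⊗ p2⊥)
    [Ax]  ⊢ p2, p2⊥
    [Ax]  ⊢ p2, p2⊥

Result: YES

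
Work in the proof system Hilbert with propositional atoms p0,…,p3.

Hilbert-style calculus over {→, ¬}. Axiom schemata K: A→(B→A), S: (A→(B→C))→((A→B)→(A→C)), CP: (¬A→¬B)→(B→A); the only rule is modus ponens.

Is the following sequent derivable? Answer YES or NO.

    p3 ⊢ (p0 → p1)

Search for a countermodel by truth-table:
  v=0000: Γ:[p3=F] Δ:[(p0 → p1)=T] refutes=False
  v=0001: Γ:[p3=T] Δ:[(p0 → p1)=T] refutes=False
  v=0010: Γ:[p3=F] Δ:[(p0 → p1)=T] refutes=False
  v=0011: Γ:[p3=T] Δ:[(p0 → p1)=T] refutes=False
  v=0100: Γ:[p3=F] Δ:[(p0 → p1)=T] refutes=False
  v=0101: Γ:[p3=T] Δ:[(p0 → p1)=T] refutes=False
  v=0110: Γ:[p3=F] Δ:[(p0 → p1)=T] refutes=False
  v=0111: Γ:[p3=T] Δ:[(p0 → p1)=T] refutes=False
  v=1000: Γ:[p3=F] Δ:[(p0 → p1)=F] refutes=False
  v=1001: Γ:[p3=T] Δ:[(p0 → p1)=F] refutes=True  ← countermodel

Result: NO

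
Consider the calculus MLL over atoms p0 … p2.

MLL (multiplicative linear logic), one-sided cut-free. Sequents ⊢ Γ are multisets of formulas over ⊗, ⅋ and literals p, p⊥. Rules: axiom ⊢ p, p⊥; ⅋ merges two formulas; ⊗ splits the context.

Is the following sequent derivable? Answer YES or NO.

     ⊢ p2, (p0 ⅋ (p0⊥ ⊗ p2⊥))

Derivation (root first):
[⅋]  ⊢ p2, (p0 ⅋ (p0⊥ ⊗ p2⊥))
  [⊗]  ⊢ p0, p2, (p0⊥ ⊗ p2⊥)
    [Ax]  ⊢ p0, p0⊥
    [Ax]  ⊢ p2, p2⊥

Result: YES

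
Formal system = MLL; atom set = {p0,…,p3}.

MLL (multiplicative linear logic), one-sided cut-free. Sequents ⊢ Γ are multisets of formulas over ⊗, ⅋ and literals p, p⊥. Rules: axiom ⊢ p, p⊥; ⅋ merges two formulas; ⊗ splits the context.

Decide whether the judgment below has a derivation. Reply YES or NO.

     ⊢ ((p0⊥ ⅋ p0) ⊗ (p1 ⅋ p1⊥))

Derivation trace:
[⊗]  ⊢ ((p0⊥ ⅋ p0) ⊗ (p1 ⅋ p1⊥))
  [⅋]  ⊢ (p0⊥ ⅋ p0)
    [Ax]  ⊢ p0, p0⊥
  [⅋]  ⊢ (p1 ⅋ p1⊥)
    [Ax]  ⊢ p1, p1⊥

Result: YES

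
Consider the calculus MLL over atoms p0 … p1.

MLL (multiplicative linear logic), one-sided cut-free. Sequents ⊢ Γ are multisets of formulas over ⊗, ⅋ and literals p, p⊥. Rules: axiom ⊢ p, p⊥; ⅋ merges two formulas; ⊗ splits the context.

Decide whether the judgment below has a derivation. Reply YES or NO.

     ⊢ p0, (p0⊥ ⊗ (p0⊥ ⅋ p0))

Proof tree:
[⊗]  ⊢ p0, (p0⊥ ⊗ (p0⊥ ⅋ p0))
  [Ax]  ⊢ p0, p0⊥
  [⅋]  ⊢ (p0⊥ ⅋ p0)
    [Ax]  ⊢ p0, p0⊥

Result: YES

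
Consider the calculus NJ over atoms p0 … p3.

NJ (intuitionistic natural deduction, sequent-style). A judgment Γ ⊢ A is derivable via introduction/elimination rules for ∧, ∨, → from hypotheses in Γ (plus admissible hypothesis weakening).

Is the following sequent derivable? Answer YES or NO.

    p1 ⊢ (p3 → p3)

Proof tree:
[Wk] p1 ⊢ (p3 → p3)
  [→I]  ⊢ (p3 → p3)
    [Ax] p3 ⊢ p3

Result: YES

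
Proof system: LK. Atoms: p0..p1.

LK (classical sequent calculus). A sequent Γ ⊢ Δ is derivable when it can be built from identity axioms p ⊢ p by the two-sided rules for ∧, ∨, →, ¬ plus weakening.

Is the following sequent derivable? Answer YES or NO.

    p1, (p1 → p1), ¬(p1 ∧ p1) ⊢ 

Proof tree:
[¬L] p1, (p1 → p1), ¬(p1 ∧ p1) ⊢ 
  [∧R] p1, (p1 → p1) ⊢ (p1 ∧ p1)
    [→L] p1, (p1 → p1) ⊢ p1
      [Ax] p1 ⊢ p1
      [Ax] p1 ⊢ p1
    [→L] p1, (p1 → p1) ⊢ p1
      [Ax] p1 ⊢ p1
      [Ax] p1 ⊢ p1

Result: YES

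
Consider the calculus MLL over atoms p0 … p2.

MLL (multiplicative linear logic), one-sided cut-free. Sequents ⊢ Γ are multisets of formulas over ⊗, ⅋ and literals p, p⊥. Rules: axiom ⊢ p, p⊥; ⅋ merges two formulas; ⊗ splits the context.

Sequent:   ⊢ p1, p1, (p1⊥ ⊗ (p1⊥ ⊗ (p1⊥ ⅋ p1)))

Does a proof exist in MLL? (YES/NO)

Derivation (root first):
[⊗]  ⊢ p1, p1, (p1⊥ ⊗ (p1⊥ ⊗ (p1⊥ ⅋ p1)))
  [Ax]  ⊢ p1, p1⊥
  [⊗]  ⊢ p1, (p1⊥ ⊗ (p1⊥ ⅋ p1))
    [Ax]  ⊢ p1, p1⊥
    [⅋]  ⊢ (p1⊥ ⅋ p1)
      [Ax]  ⊢ p1, p1⊥

Result: YES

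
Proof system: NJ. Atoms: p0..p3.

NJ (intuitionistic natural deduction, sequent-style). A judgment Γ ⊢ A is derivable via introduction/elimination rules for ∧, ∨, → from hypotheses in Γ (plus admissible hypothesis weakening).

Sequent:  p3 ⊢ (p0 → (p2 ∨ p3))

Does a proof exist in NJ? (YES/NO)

Proof tree:
[→I] p3 ⊢ (p0 → (p2 ∨ p3))
  [∨I₂] p3, p0 ⊢ (p2 ∨ p3)
    [Wk] p3, p0 ⊢ p3
      [Ax] p3 ⊢ p3

Result: YES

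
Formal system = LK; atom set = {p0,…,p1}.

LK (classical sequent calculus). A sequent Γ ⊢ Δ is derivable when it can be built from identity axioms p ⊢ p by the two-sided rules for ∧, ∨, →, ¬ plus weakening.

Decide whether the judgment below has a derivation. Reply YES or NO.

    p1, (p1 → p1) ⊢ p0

Truth-table refutation:
  v=00: Γ:[p1=F, (p1 → p1)=T] Δ:[p0=F] refutes=False
  v=01: Γ:[p1=T, (p1 → p1)=T] Δ:[p0=F] refutes=True  ← countermodel

Result: NO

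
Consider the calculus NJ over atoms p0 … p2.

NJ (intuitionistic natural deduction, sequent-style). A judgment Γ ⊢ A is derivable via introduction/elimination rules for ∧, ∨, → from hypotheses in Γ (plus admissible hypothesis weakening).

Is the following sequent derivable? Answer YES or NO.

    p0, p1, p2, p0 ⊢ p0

Proof tree:
[Wk] p0, p1, p2, p0 ⊢ p0
  [Wk] p0, p1, p2 ⊢ p0
    [Wk] p0, p1 ⊢ p0
      [Ax] p0 ⊢ p0

Result: YES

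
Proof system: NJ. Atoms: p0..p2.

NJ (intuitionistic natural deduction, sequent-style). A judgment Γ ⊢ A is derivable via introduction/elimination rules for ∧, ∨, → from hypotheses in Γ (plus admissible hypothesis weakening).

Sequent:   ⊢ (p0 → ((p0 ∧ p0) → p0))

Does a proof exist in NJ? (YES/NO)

Derivation (root first):
[→I]  ⊢ (p0 → ((p0 ∧ p0) → p0))
  [→I] p0 ⊢ ((p0 ∧ p0) → p0)
    [Wk] p0, (p0 ∧ p0) ⊢ p0
      [Ax] p0 ⊢ p0

Result: YES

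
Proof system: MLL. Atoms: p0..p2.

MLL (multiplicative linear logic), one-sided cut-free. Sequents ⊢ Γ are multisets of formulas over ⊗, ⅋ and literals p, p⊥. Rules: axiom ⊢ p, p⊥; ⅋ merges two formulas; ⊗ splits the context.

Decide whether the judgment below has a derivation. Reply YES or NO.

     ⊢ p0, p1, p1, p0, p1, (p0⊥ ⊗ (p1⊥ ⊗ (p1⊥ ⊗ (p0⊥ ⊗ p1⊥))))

Proof tree:
[⊗]  ⊢ p0, p1, p1, p0, p1, (p0⊥ ⊗ (p1⊥ ⊗ (p1⊥ ⊗ (p0⊥ ⊗ p1⊥))))
  [Ax]  ⊢ p0, p0⊥
  [⊗]  ⊢ p1, p1, p0, p1, (p1⊥ ⊗ (p1⊥ ⊗ (p0⊥ ⊗ p1⊥)))
    [Ax]  ⊢ p1, p1⊥
    [⊗]  ⊢ p1, p0, p1, (p1⊥ ⊗ (p0⊥ ⊗ p1⊥))
      [Ax]  ⊢ p1, p1⊥
      [⊗]  ⊢ p0, p1, (p0⊥ ⊗ p1⊥)
        [Ax]  ⊢ p0, p0⊥
        [Ax]  ⊢ p1, p1⊥

Result: YES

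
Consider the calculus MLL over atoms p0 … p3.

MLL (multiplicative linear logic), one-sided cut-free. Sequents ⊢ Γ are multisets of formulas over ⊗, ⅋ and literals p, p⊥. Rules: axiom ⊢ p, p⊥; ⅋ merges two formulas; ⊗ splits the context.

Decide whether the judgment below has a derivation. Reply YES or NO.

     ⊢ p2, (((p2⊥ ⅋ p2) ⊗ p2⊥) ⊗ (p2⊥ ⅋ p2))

Derivation trace:
[⊗]  ⊢ p2, (((p2⊥ ⅋ p2) ⊗ p2⊥) ⊗ (p2⊥ ⅋ p2))
  [⊗]  ⊢ p2, ((p2⊥ ⅋ p2) ⊗ p2⊥)
    [⅋]  ⊢ (p2⊥ ⅋ p2)
      [Ax]  ⊢ p2, p2⊥
    [Ax]  ⊢ p2, p2⊥
  [⅋]  ⊢ (p2⊥ ⅋ p2)
    [Ax]  ⊢ p2, p2⊥

Result: YES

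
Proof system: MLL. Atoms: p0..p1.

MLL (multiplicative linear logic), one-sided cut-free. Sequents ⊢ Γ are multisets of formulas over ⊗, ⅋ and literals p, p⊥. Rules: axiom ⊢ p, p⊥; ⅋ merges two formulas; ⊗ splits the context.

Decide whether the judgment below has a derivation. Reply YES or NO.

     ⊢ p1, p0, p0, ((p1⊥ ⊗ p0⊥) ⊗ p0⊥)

Derivation trace:
[⊗]  ⊢ p1, p0, p0, ((p1⊥ ⊗ p0⊥) ⊗ p0⊥)
  [⊗]  ⊢ p1, p0, (p1⊥ ⊗ p0⊥)
    [Ax]  ⊢ p1, p1⊥
    [Ax]  ⊢ p0, p0⊥
  [Ax]  ⊢ p0, p0⊥

Result: YES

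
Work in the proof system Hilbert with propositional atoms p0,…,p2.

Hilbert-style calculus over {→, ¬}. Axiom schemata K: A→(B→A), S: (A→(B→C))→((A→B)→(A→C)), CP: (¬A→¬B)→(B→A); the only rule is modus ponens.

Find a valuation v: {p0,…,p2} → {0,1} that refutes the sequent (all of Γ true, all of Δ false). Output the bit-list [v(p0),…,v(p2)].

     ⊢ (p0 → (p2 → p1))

Truth-table refutation:
  v=000: Γ:[] Δ:[(p0 → (p2 → p1))=T] refutes=False
  v=001: Γ:[] Δ:[(p0 → (p2 → p1))=T] refutes=False
  v=010: Γ:[] Δ:[(p0 → (p2 → p1))=T] refutes=False
  v=011: Γ:[] Δ:[(p0 → (p2 → p1))=T] refutes=False
  v=100: Γ:[] Δ:[(p0 → (p2 → p1))=T] refutes=False
  v=101: Γ:[] Δ:[(p0 → (p2 → p1))=F] refutes=True  ← countermodel

Result: [1, 0, 1]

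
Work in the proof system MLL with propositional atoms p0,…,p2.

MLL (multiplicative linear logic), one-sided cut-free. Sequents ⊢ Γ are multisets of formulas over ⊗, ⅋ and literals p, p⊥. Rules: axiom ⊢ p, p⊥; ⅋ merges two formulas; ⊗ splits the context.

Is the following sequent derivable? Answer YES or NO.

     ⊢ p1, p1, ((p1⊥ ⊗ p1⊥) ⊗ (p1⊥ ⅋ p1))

Derivation (root first):
[⊗]  ⊢ p1, p1, ((p1⊥ ⊗ p1⊥) ⊗ (p1⊥ ⅋ p1))
  [⊗]  ⊢ p1, p1, (p1⊥ ⊗ p1⊥)
    [Ax]  ⊢ p1, p1⊥
    [Ax]  ⊢ p1, p1⊥
  [⅋]  ⊢ (p1⊥ ⅋ p1)
    [Ax]  ⊢ p1, p1⊥

Result: YES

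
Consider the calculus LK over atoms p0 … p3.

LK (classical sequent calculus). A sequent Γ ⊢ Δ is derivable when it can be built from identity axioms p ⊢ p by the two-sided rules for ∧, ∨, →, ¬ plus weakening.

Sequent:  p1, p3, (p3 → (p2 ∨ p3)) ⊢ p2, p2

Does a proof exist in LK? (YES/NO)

Truth-table refutation:
  v=0000: Γ:[p1=F, p3=F, (p3 → (p2 ∨ p3))=T] Δ:[p2=F, p2=F] refutes=False
  v=0001: Γ:[p1=F, p3=T, (p3 → (p2 ∨ p3))=T] Δ:[p2=F, p2=F] refutes=False
  v=0010: Γ:[p1=F, p3=F, (p3 → (p2 ∨ p3))=T] Δ:[p2=T, p2=T] refutes=False
  v=0011: Γ:[p1=F, p3=T, (p3 → (p2 ∨ p3))=T] Δ:[p2=T, p2=T] refutes=False
  v=0100: Γ:[p1=T, p3=F, (p3 → (p2 ∨ p3))=T] Δ:[p2=F, p2=F] refutes=False
  v=0101: Γ:[p1=T, p3=T, (p3 → (p2 ∨ p3))=T] Δ:[p2=F, p2=F] refutes=True  ← countermodel

Result: NO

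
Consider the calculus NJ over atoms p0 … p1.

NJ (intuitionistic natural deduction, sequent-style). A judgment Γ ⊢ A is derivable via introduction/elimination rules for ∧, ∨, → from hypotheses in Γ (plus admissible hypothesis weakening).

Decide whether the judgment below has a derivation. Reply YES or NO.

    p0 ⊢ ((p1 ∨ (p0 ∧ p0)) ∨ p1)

Proof tree:
[∨I₁] p0 ⊢ ((p1 ∨ (p0 ∧ p0)) ∨ p1)
  [∨I₂] p0 ⊢ (p1 ∨ (p0 ∧ p0))
    [∧I] p0 ⊢ (p0 ∧ p0)
      [Ax] p0 ⊢ p0
      [Ax] p0 ⊢ p0

Result: YES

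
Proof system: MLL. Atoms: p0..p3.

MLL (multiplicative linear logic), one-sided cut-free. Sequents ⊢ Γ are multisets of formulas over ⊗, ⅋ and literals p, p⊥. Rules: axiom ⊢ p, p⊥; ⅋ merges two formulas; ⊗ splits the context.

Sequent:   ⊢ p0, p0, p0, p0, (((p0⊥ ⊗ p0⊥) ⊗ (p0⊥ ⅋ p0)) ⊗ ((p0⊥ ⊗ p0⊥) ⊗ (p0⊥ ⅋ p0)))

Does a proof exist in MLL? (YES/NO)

Derivation (root first):
[⊗]  ⊢ p0, p0, p0, p0, (((p0⊥ ⊗ p0⊥) ⊗ (p0⊥ ⅋ p0)) ⊗ ((p0⊥ ⊗ p0⊥) ⊗ (p0⊥ ⅋ p0)))
  [⊗]  ⊢ p0, p0, ((p0⊥ ⊗ p0⊥) ⊗ (p0⊥ ⅋ p0))
    [⊗]  ⊢ p0, p0, (p0⊥ ⊗ p0⊥)
      [Ax]  ⊢ p0, p0⊥
      [Ax]  ⊢ p0, p0⊥
    [⅋]  ⊢ (p0⊥ ⅋ p0)
      [Ax]  ⊢ p0, p0⊥
  [⊗]  ⊢ p0, p0, ((p0⊥ ⊗ p0⊥) ⊗ (p0⊥ ⅋ p0))
    [⊗]  ⊢ p0, p0, (p0⊥ ⊗ p0⊥)
      [Ax]  ⊢ p0, p0⊥
      [Ax]  ⊢ p0, p0⊥
    [⅋]  ⊢ (p0⊥ ⅋ p0)
      [Ax]  ⊢ p0, p0⊥

Result: YES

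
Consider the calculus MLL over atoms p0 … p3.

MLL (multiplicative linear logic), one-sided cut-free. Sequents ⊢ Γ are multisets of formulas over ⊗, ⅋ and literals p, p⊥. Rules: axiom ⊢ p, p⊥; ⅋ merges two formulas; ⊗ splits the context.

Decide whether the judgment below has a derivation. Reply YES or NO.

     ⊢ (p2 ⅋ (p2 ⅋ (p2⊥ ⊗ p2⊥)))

Derivation trace:
[⅋]  ⊢ (p2 ⅋ (p2 ⅋ (p2⊥ ⊗ p2⊥)))
  [⅋]  ⊢ p2, (p2 ⅋ (p2⊥ ⊗ p2⊥))
    [⊗]  ⊢ p2, p2, (p2⊥ ⊗ p2⊥)
      [Ax]  ⊢ p2, p2⊥
      [Ax]  ⊢ p2, p2⊥

Result: YES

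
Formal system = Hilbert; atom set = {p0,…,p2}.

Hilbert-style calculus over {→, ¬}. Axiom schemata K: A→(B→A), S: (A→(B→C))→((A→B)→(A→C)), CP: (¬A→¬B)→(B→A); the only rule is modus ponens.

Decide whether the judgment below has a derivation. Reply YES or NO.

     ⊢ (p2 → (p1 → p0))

Enumerate valuations to refute Γ ⊢ Δ:
  v=000: Γ:[] Δ:[(p2 → (p1 → p0))=T] refutes=False
  v=001: Γ:[] Δ:[(p2 → (p1 → p0))=T] refutes=False
  v=010: Γ:[] Δ:[(p2 → (p1 → p0))=T] refutes=False
  v=011: Γ:[] Δ:[(p2 → (p1 → p0))=F] refutes=True  ← countermodel

Result: NO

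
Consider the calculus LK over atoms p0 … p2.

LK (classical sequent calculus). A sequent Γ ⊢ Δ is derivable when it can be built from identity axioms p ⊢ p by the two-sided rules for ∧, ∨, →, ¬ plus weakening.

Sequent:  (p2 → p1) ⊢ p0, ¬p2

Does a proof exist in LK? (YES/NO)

Enumerate valuations to refute Γ ⊢ Δ:
  v=000: Γ:[(p2 → p1)=T] Δ:[p0=F, ¬p2=T] refutes=False
  v=001: Γ:[(p2 → p1)=F] Δ:[p0=F, ¬p2=F] refutes=False
  v=010: Γ:[(p2 → p1)=T] Δ:[p0=F, ¬p2=T] refutes=False
  v=011: Γ:[(p2 → p1)=T] Δ:[p0=F, ¬p2=F] refutes=True  ← countermodel

Result: NO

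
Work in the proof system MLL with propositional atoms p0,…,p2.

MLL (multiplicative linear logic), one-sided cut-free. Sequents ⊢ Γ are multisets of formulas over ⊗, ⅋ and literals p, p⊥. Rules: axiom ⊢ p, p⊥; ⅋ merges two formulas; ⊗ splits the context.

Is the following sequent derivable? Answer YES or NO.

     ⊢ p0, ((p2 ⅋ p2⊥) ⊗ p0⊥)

Derivation trace:
[⊗]  ⊢ p0, ((p2 ⅋ p2⊥) ⊗ p0⊥)
  [⅋]  ⊢ (p2 ⅋ p2⊥)
    [Ax]  ⊢ p2, p2⊥
  [Ax]  ⊢ p0, p0⊥

Result: YES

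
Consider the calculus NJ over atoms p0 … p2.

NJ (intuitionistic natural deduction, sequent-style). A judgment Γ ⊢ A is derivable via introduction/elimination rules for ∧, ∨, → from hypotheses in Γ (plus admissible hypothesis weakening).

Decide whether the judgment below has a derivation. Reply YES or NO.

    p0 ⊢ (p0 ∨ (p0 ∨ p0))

Proof tree:
[∨I₂] p0 ⊢ (p0 ∨ (p0 ∨ p0))
  [∨I₂] p0 ⊢ (p0 ∨ p0)
    [Ax] p0 ⊢ p0

Result: YES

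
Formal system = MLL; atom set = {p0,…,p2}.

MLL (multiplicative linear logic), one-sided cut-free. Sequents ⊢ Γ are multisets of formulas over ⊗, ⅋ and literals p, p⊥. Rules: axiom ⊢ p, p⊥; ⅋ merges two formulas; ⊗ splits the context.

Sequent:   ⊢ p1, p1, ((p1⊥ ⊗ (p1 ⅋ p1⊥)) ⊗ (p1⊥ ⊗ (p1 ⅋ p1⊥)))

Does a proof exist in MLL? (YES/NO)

Derivation trace:
[⊗]  ⊢ p1, p1, ((p1⊥ ⊗ (p1 ⅋ p1⊥)) ⊗ (p1⊥ ⊗ (p1 ⅋ p1⊥)))
  [⊗]  ⊢ p1, (p1⊥ ⊗ (p1 ⅋ p1⊥))
    [Ax]  ⊢ p1, p1⊥
    [⅋]  ⊢ (p1 ⅋ p1⊥)
      [Ax]  ⊢ p1, p1⊥
  [⊗]  ⊢ p1, (p1⊥ ⊗ (p1 ⅋ p1⊥))
    [Ax]  ⊢ p1, p1⊥
    [⅋]  ⊢ (p1 ⅋ p1⊥)
      [Ax]  ⊢ p1, p1⊥

Result: YES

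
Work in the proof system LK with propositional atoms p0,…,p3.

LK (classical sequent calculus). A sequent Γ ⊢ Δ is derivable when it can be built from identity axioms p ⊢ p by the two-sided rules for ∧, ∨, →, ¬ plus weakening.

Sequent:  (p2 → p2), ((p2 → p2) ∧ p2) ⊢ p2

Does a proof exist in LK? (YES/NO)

Derivation (root first):
[∧L] (p2 → p2), ((p2 → p2) ∧ p2) ⊢ p2
  [→L] p2, (p2 → p2), (p2 → p2) ⊢ p2
    [→L] p2, (p2 → p2) ⊢ p2
      [Ax] p2 ⊢ p2
      [WR] p2 ⊢ p2, p2
        [Ax] p2 ⊢ p2
    [WR] p2 ⊢ p2, p2
      [Ax] p2 ⊢ p2

Result: YES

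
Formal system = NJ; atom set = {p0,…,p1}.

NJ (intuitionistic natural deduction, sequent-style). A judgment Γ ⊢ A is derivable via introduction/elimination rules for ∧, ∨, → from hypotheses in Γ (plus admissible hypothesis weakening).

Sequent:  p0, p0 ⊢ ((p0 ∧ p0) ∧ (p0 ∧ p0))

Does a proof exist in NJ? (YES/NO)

Derivation trace:
[Wk] p0, p0 ⊢ ((p0 ∧ p0) ∧ (p0 ∧ p0))
  [∧I] p0 ⊢ ((p0 ∧ p0) ∧ (p0 ∧ p0))
    [∧I] p0 ⊢ (p0 ∧ p0)
      [Ax] p0 ⊢ p0
      [Ax] p0 ⊢ p0
    [∧I] p0 ⊢ (p0 ∧ p0)
      [Ax] p0 ⊢ p0
      [Ax] p0 ⊢ p0

Result: YES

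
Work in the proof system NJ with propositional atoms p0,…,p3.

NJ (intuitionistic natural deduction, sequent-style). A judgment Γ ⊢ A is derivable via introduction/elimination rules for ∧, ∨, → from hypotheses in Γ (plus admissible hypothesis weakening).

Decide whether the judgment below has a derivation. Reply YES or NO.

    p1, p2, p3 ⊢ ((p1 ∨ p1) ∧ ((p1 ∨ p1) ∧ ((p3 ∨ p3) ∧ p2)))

Derivation (root first):
[∧I] p1, p2, p3 ⊢ ((p1 ∨ p1) ∧ ((p1 ∨ p1) ∧ ((p3 ∨ p3) ∧ p2)))
  [∨I₁] p1 ⊢ (p1 ∨ p1)
    [Ax] p1 ⊢ p1
  [∧I] p1, p2, p3 ⊢ ((p1 ∨ p1) ∧ ((p3 ∨ p3) ∧ p2))
    [∨I₁] p1 ⊢ (p1 ∨ p1)
      [Ax] p1 ⊢ p1
    [∧I] p2, p3 ⊢ ((p3 ∨ p3) ∧ p2)
      [∨I₂] p3 ⊢ (p3 ∨ p3)
        [Ax] p3 ⊢ p3
      [Ax] p2 ⊢ p2

Result: YES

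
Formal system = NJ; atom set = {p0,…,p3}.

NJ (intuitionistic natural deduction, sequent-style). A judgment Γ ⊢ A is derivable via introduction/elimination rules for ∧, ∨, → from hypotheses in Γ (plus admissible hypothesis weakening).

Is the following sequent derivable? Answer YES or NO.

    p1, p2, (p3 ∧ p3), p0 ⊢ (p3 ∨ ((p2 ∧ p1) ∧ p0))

Derivation trace:
[∨I₂] p1, p2, (p3 ∧ p3), p0 ⊢ (p3 ∨ ((p2 ∧ p1) ∧ p0))
  [∧I] p1, p2, (p3 ∧ p3), p0 ⊢ ((p2 ∧ p1) ∧ p0)
    [Wk] p1, p2, (p3 ∧ p3) ⊢ (p2 ∧ p1)
      [∧I] p1, p2 ⊢ (p2 ∧ p1)
        [Ax] p2 ⊢ p2
        [Ax] p1 ⊢ p1
    [Ax] p0 ⊢ p0

Result: YES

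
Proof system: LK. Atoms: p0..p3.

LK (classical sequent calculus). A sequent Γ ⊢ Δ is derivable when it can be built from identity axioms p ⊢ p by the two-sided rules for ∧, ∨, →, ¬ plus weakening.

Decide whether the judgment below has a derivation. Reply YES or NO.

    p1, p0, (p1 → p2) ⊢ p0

Derivation trace:
[→L] p1, p0, (p1 → p2) ⊢ p0
  [Ax] p1 ⊢ p1
  [WL] p0, p2 ⊢ p0
    [Ax] p0 ⊢ p0

Result: YES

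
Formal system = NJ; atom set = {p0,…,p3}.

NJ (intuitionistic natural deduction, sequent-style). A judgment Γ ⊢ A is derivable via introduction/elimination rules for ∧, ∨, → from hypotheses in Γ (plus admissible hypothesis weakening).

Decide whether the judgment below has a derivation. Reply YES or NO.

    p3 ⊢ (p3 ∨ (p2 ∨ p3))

Derivation (root first):
[∨I₂] p3 ⊢ (p3 ∨ (p2 ∨ p3))
  [∨I₂] p3 ⊢ (p2 ∨ p3)
    [Ax] p3 ⊢ p3

Result: YES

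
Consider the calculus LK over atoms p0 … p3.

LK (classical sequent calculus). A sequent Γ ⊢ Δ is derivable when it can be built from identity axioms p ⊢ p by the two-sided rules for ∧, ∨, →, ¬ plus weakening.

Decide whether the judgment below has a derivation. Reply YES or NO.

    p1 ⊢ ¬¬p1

Derivation trace:
[¬R] p1 ⊢ ¬¬p1
  [¬L] p1, ¬p1 ⊢ 
    [Ax] p1 ⊢ p1

Result: YES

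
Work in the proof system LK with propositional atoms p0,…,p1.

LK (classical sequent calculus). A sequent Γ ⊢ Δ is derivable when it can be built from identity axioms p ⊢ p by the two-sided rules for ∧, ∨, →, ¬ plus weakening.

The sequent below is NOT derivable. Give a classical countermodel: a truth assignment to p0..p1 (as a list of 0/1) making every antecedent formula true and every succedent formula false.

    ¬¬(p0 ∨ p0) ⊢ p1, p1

Truth-table refutation:
  v=00: Γ:[¬¬(p0 ∨ p0)=F] Δ:[p1=F, p1=F] refutes=False
  v=01: Γ:[¬¬(p0 ∨ p0)=F] Δ:[p1=T, p1=T] refutes=False
  v=10: Γ:[¬¬(p0 ∨ p0)=T] Δ:[p1=F, p1=F] refutes=True  ← countermodel

Result: [1, 0]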